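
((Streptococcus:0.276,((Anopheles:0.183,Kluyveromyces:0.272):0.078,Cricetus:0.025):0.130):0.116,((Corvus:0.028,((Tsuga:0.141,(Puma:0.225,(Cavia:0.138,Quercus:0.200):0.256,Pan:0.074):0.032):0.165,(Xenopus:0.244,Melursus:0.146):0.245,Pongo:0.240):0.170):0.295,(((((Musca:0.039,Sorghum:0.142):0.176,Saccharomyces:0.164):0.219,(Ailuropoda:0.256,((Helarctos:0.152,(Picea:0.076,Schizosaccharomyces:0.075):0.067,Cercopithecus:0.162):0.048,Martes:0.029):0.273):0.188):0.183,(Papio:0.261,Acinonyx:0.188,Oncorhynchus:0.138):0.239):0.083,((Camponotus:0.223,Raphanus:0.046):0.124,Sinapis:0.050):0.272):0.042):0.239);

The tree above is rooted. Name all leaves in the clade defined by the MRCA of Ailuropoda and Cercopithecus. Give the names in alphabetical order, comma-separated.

Ailuropoda, Cercopithecus, Helarctos, Martes, Picea, Schizosaccharomyces

Tracing Ailuropoda: it sits inside (Ailuropoda,((Helarctos,(Picea,Schizosaccharomyces),Cercopithecus),Martes)).
Tracing Cercopithecus: it sits inside (Helarctos,(Picea,Schizosaccharomyces),Cercopithecus).
The smallest clade enclosing both is (Ailuropoda,((Helarctos,(Picea,Schizosaccharomyces),Cercopithecus),Martes)); the answer is its 6 terminal taxa in alphabetical order.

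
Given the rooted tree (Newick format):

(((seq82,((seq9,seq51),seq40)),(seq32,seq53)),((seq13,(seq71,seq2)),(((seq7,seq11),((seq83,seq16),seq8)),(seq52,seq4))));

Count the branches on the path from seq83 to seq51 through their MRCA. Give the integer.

11

The MRCA of seq83 and seq51 is the root of the tree.
From seq83 up to that node: 6 branches. From seq51 up to the same node: 5 branches. Total: 6 + 5 = 11.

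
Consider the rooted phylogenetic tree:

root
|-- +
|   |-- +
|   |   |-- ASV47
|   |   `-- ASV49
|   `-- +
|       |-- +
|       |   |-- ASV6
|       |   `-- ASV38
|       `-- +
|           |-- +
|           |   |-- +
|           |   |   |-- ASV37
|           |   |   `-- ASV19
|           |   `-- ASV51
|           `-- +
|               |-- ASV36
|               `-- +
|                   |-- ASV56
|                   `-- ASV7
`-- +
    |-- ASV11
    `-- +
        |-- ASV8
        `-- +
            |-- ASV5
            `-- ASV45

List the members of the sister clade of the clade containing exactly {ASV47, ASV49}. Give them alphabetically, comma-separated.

ASV19, ASV36, ASV37, ASV38, ASV51, ASV56, ASV6, ASV7

The clade containing exactly {ASV47, ASV49} attaches to the tree at the node subtending ((ASV47,ASV49),((ASV6,ASV38),(((ASV37,ASV19),ASV51),(ASV36,(ASV56,ASV7))))).
The other lineage descending from that same node — the sister group — is ((ASV6,ASV38),(((ASV37,ASV19),ASV51),(ASV36,(ASV56,ASV7)))); its 8 tips in alphabetical order are the answer.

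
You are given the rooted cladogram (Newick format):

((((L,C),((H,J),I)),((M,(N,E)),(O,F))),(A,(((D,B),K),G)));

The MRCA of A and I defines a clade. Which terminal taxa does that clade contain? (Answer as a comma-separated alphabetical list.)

A, B, C, D, E, F, G, H, I, J, K, L, M, N, O

Tracing A: it sits inside (A,(((D,B),K),G)).
Tracing I: it sits inside ((H,J),I).
The smallest clade enclosing both is the whole tree (their MRCA is the root), so the answer is all 15 tips in alphabetical order.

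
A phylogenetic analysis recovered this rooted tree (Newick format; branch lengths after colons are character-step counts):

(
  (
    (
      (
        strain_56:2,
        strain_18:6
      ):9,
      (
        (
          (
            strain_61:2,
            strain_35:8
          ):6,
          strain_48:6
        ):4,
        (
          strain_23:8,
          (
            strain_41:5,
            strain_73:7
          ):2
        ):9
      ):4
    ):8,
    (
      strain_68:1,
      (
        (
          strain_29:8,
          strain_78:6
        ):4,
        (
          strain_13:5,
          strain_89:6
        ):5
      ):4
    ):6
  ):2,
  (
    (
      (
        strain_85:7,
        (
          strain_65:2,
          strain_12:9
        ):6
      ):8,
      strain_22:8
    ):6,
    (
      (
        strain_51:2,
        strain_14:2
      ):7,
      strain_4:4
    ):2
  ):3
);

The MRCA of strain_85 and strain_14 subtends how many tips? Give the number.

7

The MRCA of strain_85 and strain_14 is the node subtending (((strain_85,(strain_65,strain_12)),strain_22),((strain_51,strain_14),strain_4)).
That clade contains 7 terminal taxa: strain_12, strain_14, strain_22, strain_4, strain_51, strain_65, strain_85.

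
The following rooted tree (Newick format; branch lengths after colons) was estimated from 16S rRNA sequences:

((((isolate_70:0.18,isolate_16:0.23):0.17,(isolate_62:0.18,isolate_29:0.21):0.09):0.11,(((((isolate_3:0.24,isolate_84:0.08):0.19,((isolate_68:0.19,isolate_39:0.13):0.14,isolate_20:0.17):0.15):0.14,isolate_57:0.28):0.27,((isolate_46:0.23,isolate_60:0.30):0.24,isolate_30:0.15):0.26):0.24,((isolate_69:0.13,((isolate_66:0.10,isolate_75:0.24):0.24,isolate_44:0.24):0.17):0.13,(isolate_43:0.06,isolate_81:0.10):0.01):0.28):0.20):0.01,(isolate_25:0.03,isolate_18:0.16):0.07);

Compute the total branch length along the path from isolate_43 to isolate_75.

0.85

The path runs isolate_43 → … → MRCA → … → isolate_75; the MRCA is the node subtending ((isolate_69,((isolate_66,isolate_75),isolate_44)),(isolate_43,isolate_81)).
Branch lengths along that path: 0.06 + 0.01 + 0.13 + 0.17 + 0.24 + 0.24 = 0.85.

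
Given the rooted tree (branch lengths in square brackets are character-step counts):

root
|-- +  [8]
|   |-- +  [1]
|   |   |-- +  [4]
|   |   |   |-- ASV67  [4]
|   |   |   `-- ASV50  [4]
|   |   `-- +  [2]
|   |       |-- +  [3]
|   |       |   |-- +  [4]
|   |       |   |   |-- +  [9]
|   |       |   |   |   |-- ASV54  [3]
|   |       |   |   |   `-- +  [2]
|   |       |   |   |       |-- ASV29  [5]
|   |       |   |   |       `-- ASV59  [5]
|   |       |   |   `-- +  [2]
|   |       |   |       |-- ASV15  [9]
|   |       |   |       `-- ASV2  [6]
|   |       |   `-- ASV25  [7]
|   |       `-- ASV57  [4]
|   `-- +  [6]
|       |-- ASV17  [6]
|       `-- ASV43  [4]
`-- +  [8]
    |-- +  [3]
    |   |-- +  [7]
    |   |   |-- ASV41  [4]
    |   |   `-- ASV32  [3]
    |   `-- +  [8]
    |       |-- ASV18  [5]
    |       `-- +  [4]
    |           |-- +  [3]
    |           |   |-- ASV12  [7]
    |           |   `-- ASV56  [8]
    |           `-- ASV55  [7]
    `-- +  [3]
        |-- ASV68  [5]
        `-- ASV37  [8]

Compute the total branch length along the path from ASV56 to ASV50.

51

The path runs ASV56 → … → MRCA → … → ASV50; the MRCA is the root of the tree.
Branch lengths along that path: 8 + 3 + 4 + 8 + 3 + 8 + 8 + 1 + 4 + 4 = 51.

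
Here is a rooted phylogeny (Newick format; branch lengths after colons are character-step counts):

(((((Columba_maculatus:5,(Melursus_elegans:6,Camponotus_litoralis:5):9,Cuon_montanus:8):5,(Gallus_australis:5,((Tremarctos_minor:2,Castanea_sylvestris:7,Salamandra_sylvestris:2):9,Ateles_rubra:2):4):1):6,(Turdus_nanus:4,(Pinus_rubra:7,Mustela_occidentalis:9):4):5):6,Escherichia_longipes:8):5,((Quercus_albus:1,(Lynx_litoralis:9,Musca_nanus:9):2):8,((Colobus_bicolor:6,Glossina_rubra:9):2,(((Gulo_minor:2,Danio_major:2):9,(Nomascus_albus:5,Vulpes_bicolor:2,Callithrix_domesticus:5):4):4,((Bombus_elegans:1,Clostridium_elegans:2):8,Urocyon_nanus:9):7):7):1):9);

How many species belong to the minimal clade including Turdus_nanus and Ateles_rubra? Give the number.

The MRCA of Turdus_nanus and Ateles_rubra is the node subtending (((Columba_maculatus,(Melursus_elegans,Camponotus_litoralis),Cuon_montanus),(Gallus_australis,((Tremarctos_minor,Castanea_sylvestris,Salamandra_sylvestris),Ateles_rubra))),(Turdus_nanus,(Pinus_rubra,Mustela_occidentalis))).
That clade contains 12 terminal taxa: Ateles_rubra, Camponotus_litoralis, Castanea_sylvestris, Columba_maculatus, Cuon_montanus, Gallus_australis, Melursus_elegans, Mustela_occidentalis, Pinus_rubra, Salamandra_sylvestris, Tremarctos_minor, Turdus_nanus.

12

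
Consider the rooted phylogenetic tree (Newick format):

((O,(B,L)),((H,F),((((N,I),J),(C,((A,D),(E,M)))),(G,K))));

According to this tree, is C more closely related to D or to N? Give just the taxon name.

The MRCA of C and D subtends (C,((A,D),(E,M))) (5 taxa).
The MRCA of C and N subtends (((N,I),J),(C,((A,D),(E,M)))) (8 taxa).
The first is nested inside the second, so C shares a more recent common ancestor with D.

D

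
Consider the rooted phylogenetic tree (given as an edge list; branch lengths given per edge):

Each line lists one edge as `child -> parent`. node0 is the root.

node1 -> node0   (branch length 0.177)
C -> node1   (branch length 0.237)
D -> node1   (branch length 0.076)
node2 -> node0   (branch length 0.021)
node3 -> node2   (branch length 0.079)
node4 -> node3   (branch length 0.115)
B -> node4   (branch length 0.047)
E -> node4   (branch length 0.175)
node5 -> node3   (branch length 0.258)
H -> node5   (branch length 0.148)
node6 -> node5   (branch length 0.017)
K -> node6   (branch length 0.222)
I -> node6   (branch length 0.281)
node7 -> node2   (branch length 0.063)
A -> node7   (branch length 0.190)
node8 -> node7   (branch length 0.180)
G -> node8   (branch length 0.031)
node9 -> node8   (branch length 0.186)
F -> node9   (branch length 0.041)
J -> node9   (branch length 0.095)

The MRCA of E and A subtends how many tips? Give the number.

9

The MRCA of E and A is the node subtending (((B,E),(H,(K,I))),(A,(G,(F,J)))).
That clade contains 9 terminal taxa: A, B, E, F, G, H, I, J, K.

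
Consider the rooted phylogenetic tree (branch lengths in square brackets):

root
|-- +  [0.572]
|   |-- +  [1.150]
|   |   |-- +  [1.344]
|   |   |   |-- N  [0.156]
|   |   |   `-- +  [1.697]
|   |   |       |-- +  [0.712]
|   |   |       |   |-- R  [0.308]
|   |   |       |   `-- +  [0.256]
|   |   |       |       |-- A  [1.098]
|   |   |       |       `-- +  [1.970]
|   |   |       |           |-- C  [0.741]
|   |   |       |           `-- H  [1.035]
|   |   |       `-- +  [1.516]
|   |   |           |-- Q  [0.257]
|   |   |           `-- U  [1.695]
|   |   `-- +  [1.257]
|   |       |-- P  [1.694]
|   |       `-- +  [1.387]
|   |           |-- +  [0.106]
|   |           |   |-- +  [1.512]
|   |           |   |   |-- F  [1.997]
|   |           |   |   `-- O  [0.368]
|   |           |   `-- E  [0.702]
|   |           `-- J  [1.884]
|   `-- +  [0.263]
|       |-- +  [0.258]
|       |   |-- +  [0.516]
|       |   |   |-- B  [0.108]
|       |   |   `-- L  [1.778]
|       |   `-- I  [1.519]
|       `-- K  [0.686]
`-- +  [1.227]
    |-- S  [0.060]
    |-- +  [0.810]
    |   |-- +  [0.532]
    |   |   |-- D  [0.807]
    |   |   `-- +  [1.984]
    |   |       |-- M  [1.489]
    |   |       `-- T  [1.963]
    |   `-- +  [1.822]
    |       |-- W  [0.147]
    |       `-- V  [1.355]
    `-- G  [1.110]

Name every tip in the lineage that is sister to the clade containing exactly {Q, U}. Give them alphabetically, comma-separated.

The clade containing exactly {Q, U} attaches to the tree at the node subtending ((R,(A,(C,H))),(Q,U)).
The other lineage descending from that same node — the sister group — is (R,(A,(C,H))); its 4 tips in alphabetical order are the answer.

A, C, H, R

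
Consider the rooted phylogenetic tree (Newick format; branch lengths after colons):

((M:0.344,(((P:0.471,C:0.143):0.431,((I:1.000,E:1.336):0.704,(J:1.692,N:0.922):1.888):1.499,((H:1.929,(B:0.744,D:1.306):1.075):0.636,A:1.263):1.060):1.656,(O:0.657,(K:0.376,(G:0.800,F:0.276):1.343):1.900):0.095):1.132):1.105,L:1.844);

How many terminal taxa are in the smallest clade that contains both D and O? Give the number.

14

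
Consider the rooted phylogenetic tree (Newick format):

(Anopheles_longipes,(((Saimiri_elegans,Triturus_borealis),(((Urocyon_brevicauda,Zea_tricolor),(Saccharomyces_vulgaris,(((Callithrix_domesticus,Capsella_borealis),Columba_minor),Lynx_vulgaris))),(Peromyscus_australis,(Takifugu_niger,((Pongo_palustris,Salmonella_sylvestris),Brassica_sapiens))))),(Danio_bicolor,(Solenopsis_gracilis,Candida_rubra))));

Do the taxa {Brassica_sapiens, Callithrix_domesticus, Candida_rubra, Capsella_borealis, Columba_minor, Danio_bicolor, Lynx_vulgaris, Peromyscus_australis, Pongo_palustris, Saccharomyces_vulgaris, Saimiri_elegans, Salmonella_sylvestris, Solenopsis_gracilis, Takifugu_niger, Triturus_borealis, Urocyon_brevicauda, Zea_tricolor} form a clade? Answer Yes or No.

Yes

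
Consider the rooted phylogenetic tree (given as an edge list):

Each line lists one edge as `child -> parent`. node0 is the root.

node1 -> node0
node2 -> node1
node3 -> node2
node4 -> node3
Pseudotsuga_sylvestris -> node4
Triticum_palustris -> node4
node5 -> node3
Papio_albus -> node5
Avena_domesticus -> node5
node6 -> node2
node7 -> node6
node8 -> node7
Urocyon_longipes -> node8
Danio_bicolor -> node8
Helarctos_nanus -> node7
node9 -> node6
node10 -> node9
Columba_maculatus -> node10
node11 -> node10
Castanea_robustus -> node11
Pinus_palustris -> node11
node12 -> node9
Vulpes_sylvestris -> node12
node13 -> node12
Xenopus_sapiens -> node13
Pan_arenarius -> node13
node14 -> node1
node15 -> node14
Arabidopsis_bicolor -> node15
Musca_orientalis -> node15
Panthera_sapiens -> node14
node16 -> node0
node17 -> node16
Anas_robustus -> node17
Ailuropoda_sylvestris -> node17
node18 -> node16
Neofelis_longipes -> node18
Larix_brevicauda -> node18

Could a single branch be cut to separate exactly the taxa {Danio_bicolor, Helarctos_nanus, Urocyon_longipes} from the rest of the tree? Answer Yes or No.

The most recent common ancestor of these taxa subtends ((Urocyon_longipes,Danio_bicolor),Helarctos_nanus).
That clade has exactly 3 tips — every listed taxon and nothing else — so the group is monophyletic.

Yes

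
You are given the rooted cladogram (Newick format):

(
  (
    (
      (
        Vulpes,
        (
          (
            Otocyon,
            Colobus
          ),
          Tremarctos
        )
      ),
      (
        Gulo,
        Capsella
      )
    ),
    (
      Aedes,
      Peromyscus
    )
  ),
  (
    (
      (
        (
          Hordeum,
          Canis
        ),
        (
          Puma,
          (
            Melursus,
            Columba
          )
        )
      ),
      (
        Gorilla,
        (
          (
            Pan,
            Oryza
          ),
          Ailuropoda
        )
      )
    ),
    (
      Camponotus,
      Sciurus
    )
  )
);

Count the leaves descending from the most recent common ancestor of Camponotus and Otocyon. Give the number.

The MRCA of Camponotus and Otocyon is the root, so the clade is the entire tree.
That clade contains 19 terminal taxa: Aedes, Ailuropoda, Camponotus, Canis, Capsella, Colobus, Columba, Gorilla, Gulo, Hordeum, Melursus, Oryza, Otocyon, Pan, Peromyscus, Puma, Sciurus, Tremarctos, Vulpes.

19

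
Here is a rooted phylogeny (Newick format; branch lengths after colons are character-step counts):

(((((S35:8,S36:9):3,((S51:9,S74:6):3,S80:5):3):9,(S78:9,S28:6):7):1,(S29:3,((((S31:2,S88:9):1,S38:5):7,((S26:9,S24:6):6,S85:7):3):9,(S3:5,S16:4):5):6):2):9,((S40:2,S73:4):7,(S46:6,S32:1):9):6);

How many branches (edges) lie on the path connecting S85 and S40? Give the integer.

The MRCA of S85 and S40 is the root of the tree.
From S85 up to that node: 6 branches. From S40 up to the same node: 3 branches. Total: 6 + 3 = 9.

9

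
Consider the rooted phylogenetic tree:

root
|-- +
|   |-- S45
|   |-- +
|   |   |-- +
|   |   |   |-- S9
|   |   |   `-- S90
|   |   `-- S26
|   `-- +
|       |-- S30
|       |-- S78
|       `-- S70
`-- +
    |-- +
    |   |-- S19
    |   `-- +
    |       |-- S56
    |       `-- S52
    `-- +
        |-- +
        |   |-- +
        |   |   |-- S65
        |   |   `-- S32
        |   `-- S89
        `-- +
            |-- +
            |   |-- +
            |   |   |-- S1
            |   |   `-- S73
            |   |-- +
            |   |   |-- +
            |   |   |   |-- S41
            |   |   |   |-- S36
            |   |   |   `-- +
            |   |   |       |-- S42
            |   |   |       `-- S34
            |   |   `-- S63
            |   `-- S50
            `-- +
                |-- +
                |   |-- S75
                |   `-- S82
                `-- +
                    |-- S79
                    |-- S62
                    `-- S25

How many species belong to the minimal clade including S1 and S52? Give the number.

The MRCA of S1 and S52 is the node subtending ((S19,(S56,S52)),(((S65,S32),S89),(((S1,S73),((S41,S36,(S42,S34)),S63),S50),((S75,S82),(S79,S62,S25))))).
That clade contains 19 terminal taxa: S1, S19, S25, S32, S34, S36, S41, S42, S50, S52, S56, S62, S63, S65, S73, S75, S79, S82, S89.

19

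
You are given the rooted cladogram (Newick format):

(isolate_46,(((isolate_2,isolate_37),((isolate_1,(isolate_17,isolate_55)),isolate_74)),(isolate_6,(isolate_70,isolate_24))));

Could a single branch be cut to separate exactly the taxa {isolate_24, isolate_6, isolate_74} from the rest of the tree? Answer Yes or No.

The MRCA of the listed taxa subtends (((isolate_2,isolate_37),((isolate_1,(isolate_17,isolate_55)),isolate_74)),(isolate_6,(isolate_70,isolate_24))).
That clade also contains isolate_1, isolate_17, isolate_2, isolate_37, isolate_55, isolate_70, which are not in the proposed group, so the group is not monophyletic.

No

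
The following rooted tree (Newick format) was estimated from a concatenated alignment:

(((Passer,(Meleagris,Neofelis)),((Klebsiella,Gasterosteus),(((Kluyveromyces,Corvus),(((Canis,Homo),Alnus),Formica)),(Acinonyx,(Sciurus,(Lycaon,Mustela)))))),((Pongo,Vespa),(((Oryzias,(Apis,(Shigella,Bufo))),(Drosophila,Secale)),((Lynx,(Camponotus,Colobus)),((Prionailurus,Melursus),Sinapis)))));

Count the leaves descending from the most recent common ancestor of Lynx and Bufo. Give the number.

12

The MRCA of Lynx and Bufo is the node subtending (((Oryzias,(Apis,(Shigella,Bufo))),(Drosophila,Secale)),((Lynx,(Camponotus,Colobus)),((Prionailurus,Melursus),Sinapis))).
That clade contains 12 terminal taxa: Apis, Bufo, Camponotus, Colobus, Drosophila, Lynx, Melursus, Oryzias, Prionailurus, Secale, Shigella, Sinapis.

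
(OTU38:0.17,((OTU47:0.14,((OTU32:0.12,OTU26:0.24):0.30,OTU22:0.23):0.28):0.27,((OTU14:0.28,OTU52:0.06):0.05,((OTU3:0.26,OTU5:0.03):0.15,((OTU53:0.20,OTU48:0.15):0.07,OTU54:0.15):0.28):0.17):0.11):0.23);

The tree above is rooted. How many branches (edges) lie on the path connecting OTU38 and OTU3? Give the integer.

The MRCA of OTU38 and OTU3 is the root of the tree.
From OTU38 up to that node: 1 branch. From OTU3 up to the same node: 5 branches. Total: 1 + 5 = 6.

6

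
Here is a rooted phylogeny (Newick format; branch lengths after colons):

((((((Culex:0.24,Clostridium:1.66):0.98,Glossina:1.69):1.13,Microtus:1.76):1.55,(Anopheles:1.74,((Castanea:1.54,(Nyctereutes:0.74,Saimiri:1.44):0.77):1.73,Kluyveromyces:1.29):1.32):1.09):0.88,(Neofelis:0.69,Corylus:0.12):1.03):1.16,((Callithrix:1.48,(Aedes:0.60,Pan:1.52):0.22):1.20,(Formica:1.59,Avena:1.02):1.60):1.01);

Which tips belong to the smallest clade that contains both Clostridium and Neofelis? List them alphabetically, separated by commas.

Tracing Clostridium: it sits inside (Culex,Clostridium).
Tracing Neofelis: it sits inside (Neofelis,Corylus).
The smallest clade enclosing both is (((((Culex,Clostridium),Glossina),Microtus),(Anopheles,((Castanea,(Nyctereutes,Saimiri)),Kluyveromyces))),(Neofelis,Corylus)); the answer is its 11 terminal taxa in alphabetical order.

Anopheles, Castanea, Clostridium, Corylus, Culex, Glossina, Kluyveromyces, Microtus, Neofelis, Nyctereutes, Saimiri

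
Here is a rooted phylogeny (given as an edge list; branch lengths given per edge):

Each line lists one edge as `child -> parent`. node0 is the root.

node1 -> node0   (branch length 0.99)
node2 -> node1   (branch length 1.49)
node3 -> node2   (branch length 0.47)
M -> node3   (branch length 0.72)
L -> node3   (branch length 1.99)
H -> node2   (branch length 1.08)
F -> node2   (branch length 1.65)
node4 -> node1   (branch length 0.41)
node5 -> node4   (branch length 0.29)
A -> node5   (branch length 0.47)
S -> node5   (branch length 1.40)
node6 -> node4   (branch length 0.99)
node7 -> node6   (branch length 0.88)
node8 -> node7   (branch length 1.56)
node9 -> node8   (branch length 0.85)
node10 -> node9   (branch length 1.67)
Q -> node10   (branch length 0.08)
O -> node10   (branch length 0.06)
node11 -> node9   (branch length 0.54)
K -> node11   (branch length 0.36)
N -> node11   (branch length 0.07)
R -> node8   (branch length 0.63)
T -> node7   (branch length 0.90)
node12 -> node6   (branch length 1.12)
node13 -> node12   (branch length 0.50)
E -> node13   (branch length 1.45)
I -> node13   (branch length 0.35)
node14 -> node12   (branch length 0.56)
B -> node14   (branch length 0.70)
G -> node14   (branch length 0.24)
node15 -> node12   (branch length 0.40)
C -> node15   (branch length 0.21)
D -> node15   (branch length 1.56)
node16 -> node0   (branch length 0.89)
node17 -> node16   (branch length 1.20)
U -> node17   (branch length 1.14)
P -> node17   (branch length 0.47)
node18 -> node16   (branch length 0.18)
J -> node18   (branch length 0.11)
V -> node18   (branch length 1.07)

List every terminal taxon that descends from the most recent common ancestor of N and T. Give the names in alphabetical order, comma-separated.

K, N, O, Q, R, T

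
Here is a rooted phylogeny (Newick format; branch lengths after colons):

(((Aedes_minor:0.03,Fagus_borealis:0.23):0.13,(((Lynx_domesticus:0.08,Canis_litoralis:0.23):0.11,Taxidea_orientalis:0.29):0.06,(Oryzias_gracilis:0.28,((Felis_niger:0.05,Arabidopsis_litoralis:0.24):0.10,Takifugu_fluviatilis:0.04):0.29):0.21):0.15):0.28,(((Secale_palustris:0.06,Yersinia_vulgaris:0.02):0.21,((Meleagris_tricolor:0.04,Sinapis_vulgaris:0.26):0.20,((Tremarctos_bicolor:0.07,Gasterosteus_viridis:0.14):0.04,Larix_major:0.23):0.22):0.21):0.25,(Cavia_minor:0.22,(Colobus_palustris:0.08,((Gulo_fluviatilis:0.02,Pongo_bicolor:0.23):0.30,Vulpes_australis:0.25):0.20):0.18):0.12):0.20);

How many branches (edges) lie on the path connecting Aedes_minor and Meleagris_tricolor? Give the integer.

8

The MRCA of Aedes_minor and Meleagris_tricolor is the root of the tree.
From Aedes_minor up to that node: 3 branches. From Meleagris_tricolor up to the same node: 5 branches. Total: 3 + 5 = 8.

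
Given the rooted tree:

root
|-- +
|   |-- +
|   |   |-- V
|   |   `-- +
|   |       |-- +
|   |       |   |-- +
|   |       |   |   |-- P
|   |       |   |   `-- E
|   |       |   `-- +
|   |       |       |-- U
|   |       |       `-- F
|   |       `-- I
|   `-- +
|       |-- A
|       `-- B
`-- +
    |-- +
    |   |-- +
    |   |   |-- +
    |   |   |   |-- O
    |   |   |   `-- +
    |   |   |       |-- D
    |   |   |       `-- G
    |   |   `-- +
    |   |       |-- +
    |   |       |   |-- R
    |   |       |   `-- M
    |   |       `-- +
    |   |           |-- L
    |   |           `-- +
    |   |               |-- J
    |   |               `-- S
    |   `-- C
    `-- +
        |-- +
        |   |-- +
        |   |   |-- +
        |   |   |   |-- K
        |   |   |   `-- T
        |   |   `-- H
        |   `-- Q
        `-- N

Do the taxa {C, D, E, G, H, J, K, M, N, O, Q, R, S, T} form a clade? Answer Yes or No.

The MRCA of the listed taxa is the root, so the smallest clade containing them is the whole tree.
That clade also contains A, B, F, I, L, P, U, V, which are not in the proposed group, so the group is not monophyletic.

No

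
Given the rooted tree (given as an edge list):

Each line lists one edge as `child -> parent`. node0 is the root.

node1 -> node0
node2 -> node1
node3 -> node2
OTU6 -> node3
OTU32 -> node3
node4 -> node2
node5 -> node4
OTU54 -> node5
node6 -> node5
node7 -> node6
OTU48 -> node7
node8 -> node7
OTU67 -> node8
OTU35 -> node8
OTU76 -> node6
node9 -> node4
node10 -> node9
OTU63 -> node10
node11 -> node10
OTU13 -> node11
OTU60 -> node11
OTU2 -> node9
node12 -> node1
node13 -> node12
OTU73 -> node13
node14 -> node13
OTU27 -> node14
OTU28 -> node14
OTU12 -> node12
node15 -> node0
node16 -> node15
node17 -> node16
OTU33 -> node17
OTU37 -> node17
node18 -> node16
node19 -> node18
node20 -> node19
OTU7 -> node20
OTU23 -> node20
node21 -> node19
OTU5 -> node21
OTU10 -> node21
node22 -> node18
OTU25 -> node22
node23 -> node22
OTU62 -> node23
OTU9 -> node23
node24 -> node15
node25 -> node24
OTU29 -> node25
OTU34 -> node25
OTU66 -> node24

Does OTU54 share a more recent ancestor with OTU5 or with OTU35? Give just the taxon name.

OTU35

The MRCA of OTU54 and OTU35 subtends (OTU54,((OTU48,(OTU67,OTU35)),OTU76)) (5 taxa).
The MRCA of OTU54 and OTU5 is the root, subtending the entire tree (27 taxa).
The first is nested inside the second, so OTU54 shares a more recent common ancestor with OTU35.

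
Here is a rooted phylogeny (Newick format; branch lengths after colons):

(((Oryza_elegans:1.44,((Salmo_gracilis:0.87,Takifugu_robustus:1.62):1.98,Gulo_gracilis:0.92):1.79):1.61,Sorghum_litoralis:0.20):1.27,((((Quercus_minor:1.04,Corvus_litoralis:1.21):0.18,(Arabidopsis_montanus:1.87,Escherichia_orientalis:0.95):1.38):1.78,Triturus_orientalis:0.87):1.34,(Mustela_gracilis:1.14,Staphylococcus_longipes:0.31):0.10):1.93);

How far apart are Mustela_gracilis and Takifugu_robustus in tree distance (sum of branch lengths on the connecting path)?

The path runs Mustela_gracilis → … → MRCA → … → Takifugu_robustus; the MRCA is the root of the tree.
Branch lengths along that path: 1.14 + 0.10 + 1.93 + 1.27 + 1.61 + 1.79 + 1.98 + 1.62 = 11.44.

11.44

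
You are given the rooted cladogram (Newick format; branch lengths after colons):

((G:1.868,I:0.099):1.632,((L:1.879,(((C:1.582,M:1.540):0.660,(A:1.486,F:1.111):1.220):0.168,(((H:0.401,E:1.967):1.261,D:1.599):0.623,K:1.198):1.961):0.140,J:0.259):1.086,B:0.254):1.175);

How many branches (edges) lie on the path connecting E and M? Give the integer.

7

The MRCA of E and M is the node subtending (((C,M),(A,F)),(((H,E),D),K)).
From E up to that node: 4 branches. From M up to the same node: 3 branches. Total: 4 + 3 = 7.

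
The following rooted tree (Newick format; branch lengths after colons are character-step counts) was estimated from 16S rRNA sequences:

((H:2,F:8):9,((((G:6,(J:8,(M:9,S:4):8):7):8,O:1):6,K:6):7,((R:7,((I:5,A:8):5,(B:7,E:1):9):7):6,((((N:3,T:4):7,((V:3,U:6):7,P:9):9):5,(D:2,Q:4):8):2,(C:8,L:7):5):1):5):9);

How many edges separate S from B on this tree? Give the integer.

The MRCA of S and B is the node subtending ((((G,(J,(M,S))),O),K),((R,((I,A),(B,E))),((((N,T),((V,U),P)),(D,Q)),(C,L)))).
From S up to that node: 6 branches. From B up to the same node: 5 branches. Total: 6 + 5 = 11.

11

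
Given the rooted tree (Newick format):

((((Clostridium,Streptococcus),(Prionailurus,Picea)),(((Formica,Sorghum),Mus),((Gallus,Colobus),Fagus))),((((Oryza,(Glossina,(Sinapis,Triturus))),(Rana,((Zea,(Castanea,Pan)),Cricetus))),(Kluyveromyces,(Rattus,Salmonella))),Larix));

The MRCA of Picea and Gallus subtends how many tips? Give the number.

10

The MRCA of Picea and Gallus is the node subtending (((Clostridium,Streptococcus),(Prionailurus,Picea)),(((Formica,Sorghum),Mus),((Gallus,Colobus),Fagus))).
That clade contains 10 terminal taxa: Clostridium, Colobus, Fagus, Formica, Gallus, Mus, Picea, Prionailurus, Sorghum, Streptococcus.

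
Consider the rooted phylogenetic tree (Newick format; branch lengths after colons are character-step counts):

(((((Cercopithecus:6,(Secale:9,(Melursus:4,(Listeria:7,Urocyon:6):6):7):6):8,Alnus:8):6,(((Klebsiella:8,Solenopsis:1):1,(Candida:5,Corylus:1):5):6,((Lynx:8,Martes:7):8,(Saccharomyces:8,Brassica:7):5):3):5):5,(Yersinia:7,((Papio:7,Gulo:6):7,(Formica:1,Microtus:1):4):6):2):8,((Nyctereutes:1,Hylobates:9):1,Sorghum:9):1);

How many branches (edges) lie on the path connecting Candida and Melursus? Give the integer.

9

The MRCA of Candida and Melursus is the node subtending (((Cercopithecus,(Secale,(Melursus,(Listeria,Urocyon)))),Alnus),(((Klebsiella,Solenopsis),(Candida,Corylus)),((Lynx,Martes),(Saccharomyces,Brassica)))).
From Candida up to that node: 4 branches. From Melursus up to the same node: 5 branches. Total: 4 + 5 = 9.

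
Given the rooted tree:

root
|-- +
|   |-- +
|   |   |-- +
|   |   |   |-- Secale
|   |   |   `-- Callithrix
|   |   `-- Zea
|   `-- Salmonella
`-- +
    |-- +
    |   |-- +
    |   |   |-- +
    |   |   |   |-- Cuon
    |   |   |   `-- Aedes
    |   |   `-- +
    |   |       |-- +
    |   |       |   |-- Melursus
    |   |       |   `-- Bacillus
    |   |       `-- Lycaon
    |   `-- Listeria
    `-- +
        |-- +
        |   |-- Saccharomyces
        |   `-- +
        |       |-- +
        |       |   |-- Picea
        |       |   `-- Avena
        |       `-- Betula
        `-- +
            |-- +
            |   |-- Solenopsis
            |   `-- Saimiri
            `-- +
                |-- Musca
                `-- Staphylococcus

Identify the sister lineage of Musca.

Musca attaches to the tree at the node subtending (Musca,Staphylococcus).
The other lineage descending from that same node — the sister group — is the single tip Staphylococcus.

Staphylococcus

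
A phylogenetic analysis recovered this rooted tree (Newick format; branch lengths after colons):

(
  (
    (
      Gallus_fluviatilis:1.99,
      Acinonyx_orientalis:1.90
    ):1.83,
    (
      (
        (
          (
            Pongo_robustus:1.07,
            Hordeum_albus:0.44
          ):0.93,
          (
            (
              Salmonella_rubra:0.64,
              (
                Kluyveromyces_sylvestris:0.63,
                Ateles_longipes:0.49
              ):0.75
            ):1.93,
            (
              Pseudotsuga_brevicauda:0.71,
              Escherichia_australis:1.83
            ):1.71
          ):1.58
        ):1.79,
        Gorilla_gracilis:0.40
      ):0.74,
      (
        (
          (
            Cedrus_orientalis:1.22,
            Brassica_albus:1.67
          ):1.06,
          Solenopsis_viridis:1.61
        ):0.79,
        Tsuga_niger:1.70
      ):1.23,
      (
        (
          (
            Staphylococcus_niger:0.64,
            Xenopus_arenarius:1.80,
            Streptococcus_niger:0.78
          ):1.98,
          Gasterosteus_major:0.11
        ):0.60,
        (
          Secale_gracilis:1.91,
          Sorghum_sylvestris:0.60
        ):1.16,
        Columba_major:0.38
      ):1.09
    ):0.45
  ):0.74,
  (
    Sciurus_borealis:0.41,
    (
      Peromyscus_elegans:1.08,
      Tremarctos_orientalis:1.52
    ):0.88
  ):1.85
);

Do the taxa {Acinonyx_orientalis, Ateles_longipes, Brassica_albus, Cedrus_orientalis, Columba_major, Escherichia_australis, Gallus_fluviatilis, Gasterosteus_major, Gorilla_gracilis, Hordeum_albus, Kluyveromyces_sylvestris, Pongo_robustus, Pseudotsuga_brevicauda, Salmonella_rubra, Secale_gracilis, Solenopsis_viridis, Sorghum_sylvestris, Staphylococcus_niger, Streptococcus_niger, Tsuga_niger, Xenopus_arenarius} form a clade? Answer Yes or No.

The most recent common ancestor of these taxa subtends ((Gallus_fluviatilis,Acinonyx_orientalis),((((Pongo_robustus,Hordeum_albus),((Salmonella_rubra,(Kluyveromyces_sylvestris,Ateles_longipes)),(Pseudotsuga_brevicauda,Escherichia_australis))),Gorilla_gracilis),(((Cedrus_orientalis,Brassica_albus),Solenopsis_viridis),Tsuga_niger),(((Staphylococcus_niger,Xenopus_arenarius,Streptococcus_niger),Gasterosteus_major),(Secale_gracilis,Sorghum_sylvestris),Columba_major))).
That clade has exactly 21 tips — every listed taxon and nothing else — so the group is monophyletic.

Yes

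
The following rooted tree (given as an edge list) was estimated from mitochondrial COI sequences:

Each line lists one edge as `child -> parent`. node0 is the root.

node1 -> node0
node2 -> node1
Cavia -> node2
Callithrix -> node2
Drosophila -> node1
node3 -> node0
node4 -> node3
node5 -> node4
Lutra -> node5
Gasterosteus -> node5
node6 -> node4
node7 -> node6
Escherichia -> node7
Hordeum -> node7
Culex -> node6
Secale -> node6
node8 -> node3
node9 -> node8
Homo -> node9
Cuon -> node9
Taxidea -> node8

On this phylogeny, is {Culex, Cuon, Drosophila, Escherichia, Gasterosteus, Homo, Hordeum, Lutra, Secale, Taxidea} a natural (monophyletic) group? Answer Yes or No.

The MRCA of the listed taxa is the root, so the smallest clade containing them is the whole tree.
That clade also contains Callithrix, Cavia, which are not in the proposed group, so the group is not monophyletic.

No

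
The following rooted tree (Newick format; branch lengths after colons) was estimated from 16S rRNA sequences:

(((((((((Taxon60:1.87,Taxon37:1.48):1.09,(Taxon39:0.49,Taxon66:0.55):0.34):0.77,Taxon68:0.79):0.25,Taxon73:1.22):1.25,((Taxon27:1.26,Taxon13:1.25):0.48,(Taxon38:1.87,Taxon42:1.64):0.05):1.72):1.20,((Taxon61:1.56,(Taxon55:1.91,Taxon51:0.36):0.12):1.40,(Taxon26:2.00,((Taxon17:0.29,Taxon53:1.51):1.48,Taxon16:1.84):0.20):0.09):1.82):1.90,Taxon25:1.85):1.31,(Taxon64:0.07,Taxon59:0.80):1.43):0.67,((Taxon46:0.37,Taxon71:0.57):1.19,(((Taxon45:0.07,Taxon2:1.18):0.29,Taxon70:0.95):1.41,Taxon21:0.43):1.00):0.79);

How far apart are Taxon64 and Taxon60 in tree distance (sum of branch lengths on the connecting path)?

The path runs Taxon64 → … → MRCA → … → Taxon60; the MRCA is the node subtending ((((((((Taxon60,Taxon37),(Taxon39,Taxon66)),Taxon68),Taxon73),((Taxon27,Taxon13),(Taxon38,Taxon42))),((Taxon61,(Taxon55,Taxon51)),(Taxon26,((Taxon17,Taxon53),Taxon16)))),Taxon25),(Taxon64,Taxon59)).
Branch lengths along that path: 0.07 + 1.43 + 1.31 + 1.90 + 1.20 + 1.25 + 0.25 + 0.77 + 1.09 + 1.87 = 11.14.

11.14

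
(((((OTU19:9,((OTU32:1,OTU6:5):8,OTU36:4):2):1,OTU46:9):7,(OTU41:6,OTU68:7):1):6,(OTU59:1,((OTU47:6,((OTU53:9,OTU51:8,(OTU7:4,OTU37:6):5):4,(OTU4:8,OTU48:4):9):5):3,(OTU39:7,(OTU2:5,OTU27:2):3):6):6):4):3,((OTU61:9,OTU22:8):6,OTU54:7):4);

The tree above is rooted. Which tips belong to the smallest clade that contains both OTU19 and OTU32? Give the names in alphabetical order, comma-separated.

OTU19, OTU32, OTU36, OTU6

Tracing OTU19: it sits inside (OTU19,((OTU32,OTU6),OTU36)).
Tracing OTU32: it sits inside (OTU32,OTU6).
The smallest clade enclosing both is (OTU19,((OTU32,OTU6),OTU36)); the answer is its 4 terminal taxa in alphabetical order.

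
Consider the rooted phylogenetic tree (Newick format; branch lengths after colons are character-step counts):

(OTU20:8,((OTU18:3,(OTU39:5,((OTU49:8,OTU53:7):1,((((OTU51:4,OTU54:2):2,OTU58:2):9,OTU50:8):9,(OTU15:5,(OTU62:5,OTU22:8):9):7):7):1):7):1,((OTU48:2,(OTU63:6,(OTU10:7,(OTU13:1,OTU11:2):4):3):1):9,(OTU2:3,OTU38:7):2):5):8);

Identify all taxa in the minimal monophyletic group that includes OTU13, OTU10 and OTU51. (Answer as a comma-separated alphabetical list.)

Tracing OTU13: it sits inside (OTU13,OTU11).
Tracing OTU10: it sits inside (OTU10,(OTU13,OTU11)).
Tracing OTU51: it sits inside (OTU51,OTU54).
The smallest clade enclosing all 3 is ((OTU18,(OTU39,((OTU49,OTU53),((((OTU51,OTU54),OTU58),OTU50),(OTU15,(OTU62,OTU22)))))),((OTU48,(OTU63,(OTU10,(OTU13,OTU11)))),(OTU2,OTU38))); the answer is its 18 terminal taxa in alphabetical order.

OTU10, OTU11, OTU13, OTU15, OTU18, OTU2, OTU22, OTU38, OTU39, OTU48, OTU49, OTU50, OTU51, OTU53, OTU54, OTU58, OTU62, OTU63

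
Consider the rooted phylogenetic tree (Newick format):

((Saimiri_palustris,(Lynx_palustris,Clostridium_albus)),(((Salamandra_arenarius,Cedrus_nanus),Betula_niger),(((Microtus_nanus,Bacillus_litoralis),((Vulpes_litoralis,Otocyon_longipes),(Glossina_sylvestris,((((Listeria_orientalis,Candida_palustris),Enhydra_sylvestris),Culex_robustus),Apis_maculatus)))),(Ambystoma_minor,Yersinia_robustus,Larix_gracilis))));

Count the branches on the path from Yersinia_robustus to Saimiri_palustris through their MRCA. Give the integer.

6

The MRCA of Yersinia_robustus and Saimiri_palustris is the root of the tree.
From Yersinia_robustus up to that node: 4 branches. From Saimiri_palustris up to the same node: 2 branches. Total: 4 + 2 = 6.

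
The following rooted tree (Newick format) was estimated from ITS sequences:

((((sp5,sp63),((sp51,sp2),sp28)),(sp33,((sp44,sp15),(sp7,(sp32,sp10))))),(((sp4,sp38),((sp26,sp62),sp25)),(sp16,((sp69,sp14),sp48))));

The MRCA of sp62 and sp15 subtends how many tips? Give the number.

20

The MRCA of sp62 and sp15 is the root, so the clade is the entire tree.
That clade contains 20 terminal taxa: sp10, sp14, sp15, sp16, sp2, sp25, sp26, sp28, sp32, sp33, sp38, sp4, sp44, sp48, sp5, sp51, sp62, sp63, sp69, sp7.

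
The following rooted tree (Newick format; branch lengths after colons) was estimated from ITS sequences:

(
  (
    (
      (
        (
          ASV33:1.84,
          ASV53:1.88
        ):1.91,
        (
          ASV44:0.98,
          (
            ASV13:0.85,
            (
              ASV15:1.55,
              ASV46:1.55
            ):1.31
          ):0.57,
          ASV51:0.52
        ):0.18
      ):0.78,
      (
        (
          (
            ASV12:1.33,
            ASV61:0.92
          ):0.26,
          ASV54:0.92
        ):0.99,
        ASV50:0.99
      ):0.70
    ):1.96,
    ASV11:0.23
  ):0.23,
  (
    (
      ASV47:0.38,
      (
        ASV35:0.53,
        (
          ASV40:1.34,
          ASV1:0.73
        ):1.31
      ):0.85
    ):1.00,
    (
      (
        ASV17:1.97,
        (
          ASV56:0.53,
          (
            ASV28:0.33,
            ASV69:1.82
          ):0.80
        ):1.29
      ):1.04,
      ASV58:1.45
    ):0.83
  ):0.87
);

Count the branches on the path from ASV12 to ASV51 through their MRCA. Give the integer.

7

The MRCA of ASV12 and ASV51 is the node subtending (((ASV33,ASV53),(ASV44,(ASV13,(ASV15,ASV46)),ASV51)),(((ASV12,ASV61),ASV54),ASV50)).
From ASV12 up to that node: 4 branches. From ASV51 up to the same node: 3 branches. Total: 4 + 3 = 7.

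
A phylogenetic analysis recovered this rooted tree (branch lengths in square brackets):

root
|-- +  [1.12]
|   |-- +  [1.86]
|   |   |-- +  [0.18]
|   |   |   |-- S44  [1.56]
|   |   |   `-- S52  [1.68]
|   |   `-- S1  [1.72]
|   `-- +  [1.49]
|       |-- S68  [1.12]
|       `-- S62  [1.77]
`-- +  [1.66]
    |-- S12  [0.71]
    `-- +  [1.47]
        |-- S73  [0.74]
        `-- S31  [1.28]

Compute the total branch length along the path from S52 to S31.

The path runs S52 → … → MRCA → … → S31; the MRCA is the root of the tree.
Branch lengths along that path: 1.68 + 0.18 + 1.86 + 1.12 + 1.66 + 1.47 + 1.28 = 9.25.

9.25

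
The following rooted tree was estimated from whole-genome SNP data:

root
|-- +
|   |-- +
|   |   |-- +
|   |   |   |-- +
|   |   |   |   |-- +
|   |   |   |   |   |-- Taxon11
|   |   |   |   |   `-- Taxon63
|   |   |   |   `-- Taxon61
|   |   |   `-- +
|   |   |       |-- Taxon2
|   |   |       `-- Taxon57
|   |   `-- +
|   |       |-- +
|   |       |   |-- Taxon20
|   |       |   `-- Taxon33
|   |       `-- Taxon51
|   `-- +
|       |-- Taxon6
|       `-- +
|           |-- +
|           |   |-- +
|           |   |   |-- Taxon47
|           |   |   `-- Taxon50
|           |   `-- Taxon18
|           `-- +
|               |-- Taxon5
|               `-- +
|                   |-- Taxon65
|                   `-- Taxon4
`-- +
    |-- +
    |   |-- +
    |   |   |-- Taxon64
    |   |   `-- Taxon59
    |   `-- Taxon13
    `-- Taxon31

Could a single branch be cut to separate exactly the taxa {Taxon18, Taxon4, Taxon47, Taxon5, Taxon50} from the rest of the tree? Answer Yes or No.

The MRCA of the listed taxa subtends (((Taxon47,Taxon50),Taxon18),(Taxon5,(Taxon65,Taxon4))).
That clade also contains Taxon65, which is not in the proposed group, so the group is not monophyletic.

No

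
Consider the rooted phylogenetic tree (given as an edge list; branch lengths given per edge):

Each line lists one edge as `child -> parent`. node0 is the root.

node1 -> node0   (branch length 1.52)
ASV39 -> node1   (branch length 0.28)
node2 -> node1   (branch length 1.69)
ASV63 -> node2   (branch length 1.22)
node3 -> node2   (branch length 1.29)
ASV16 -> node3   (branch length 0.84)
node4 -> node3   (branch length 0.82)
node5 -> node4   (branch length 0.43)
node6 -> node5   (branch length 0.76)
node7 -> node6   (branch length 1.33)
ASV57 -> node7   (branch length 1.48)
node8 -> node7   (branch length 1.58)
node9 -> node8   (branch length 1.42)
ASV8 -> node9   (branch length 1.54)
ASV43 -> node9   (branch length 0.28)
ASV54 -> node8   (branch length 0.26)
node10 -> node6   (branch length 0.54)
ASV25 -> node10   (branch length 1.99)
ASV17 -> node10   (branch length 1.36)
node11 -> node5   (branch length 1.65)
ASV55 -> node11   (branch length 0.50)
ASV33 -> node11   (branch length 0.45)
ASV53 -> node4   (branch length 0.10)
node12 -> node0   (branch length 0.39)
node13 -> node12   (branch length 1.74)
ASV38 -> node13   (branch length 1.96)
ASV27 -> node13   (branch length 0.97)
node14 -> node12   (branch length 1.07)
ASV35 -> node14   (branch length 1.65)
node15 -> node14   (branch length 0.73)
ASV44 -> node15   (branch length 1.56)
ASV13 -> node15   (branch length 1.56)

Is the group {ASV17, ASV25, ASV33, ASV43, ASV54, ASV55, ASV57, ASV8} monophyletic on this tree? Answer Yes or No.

Yes

The most recent common ancestor of these taxa subtends (((ASV57,((ASV8,ASV43),ASV54)),(ASV25,ASV17)),(ASV55,ASV33)).
That clade has exactly 8 tips — every listed taxon and nothing else — so the group is monophyletic.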